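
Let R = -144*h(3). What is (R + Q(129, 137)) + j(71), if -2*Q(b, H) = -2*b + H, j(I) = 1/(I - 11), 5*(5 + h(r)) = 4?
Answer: 39919/60 ≈ 665.32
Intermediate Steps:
h(r) = -21/5 (h(r) = -5 + (⅕)*4 = -5 + ⅘ = -21/5)
j(I) = 1/(-11 + I)
Q(b, H) = b - H/2 (Q(b, H) = -(-2*b + H)/2 = -(H - 2*b)/2 = b - H/2)
R = 3024/5 (R = -144*(-21/5) = 3024/5 ≈ 604.80)
(R + Q(129, 137)) + j(71) = (3024/5 + (129 - ½*137)) + 1/(-11 + 71) = (3024/5 + (129 - 137/2)) + 1/60 = (3024/5 + 121/2) + 1/60 = 6653/10 + 1/60 = 39919/60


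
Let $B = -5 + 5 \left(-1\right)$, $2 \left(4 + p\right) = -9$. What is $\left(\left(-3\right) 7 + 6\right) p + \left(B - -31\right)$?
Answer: $\frac{297}{2} \approx 148.5$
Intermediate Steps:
$p = - \frac{17}{2}$ ($p = -4 + \frac{1}{2} \left(-9\right) = -4 - \frac{9}{2} = - \frac{17}{2} \approx -8.5$)
$B = -10$ ($B = -5 - 5 = -10$)
$\left(\left(-3\right) 7 + 6\right) p + \left(B - -31\right) = \left(\left(-3\right) 7 + 6\right) \left(- \frac{17}{2}\right) - -21 = \left(-21 + 6\right) \left(- \frac{17}{2}\right) + \left(-10 + 31\right) = \left(-15\right) \left(- \frac{17}{2}\right) + 21 = \frac{255}{2} + 21 = \frac{297}{2}$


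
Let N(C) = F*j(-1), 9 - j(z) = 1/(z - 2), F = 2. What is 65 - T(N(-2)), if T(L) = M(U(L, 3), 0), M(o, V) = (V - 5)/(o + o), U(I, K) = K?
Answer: 395/6 ≈ 65.833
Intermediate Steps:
j(z) = 9 - 1/(-2 + z) (j(z) = 9 - 1/(z - 2) = 9 - 1/(-2 + z))
M(o, V) = (-5 + V)/(2*o) (M(o, V) = (-5 + V)/((2*o)) = (-5 + V)*(1/(2*o)) = (-5 + V)/(2*o))
N(C) = 56/3 (N(C) = 2*((-19 + 9*(-1))/(-2 - 1)) = 2*((-19 - 9)/(-3)) = 2*(-1/3*(-28)) = 2*(28/3) = 56/3)
T(L) = -5/6 (T(L) = (1/2)*(-5 + 0)/3 = (1/2)*(1/3)*(-5) = -5/6)
65 - T(N(-2)) = 65 - 1*(-5/6) = 65 + 5/6 = 395/6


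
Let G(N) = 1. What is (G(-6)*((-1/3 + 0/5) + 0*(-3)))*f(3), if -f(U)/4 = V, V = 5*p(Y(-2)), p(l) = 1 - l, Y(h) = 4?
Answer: -20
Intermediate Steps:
V = -15 (V = 5*(1 - 1*4) = 5*(1 - 4) = 5*(-3) = -15)
f(U) = 60 (f(U) = -4*(-15) = 60)
(G(-6)*((-1/3 + 0/5) + 0*(-3)))*f(3) = (1*((-1/3 + 0/5) + 0*(-3)))*60 = (1*((-1*1/3 + 0*(1/5)) + 0))*60 = (1*((-1/3 + 0) + 0))*60 = (1*(-1/3 + 0))*60 = (1*(-1/3))*60 = -1/3*60 = -20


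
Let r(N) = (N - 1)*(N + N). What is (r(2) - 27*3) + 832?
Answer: 755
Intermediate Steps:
r(N) = 2*N*(-1 + N) (r(N) = (-1 + N)*(2*N) = 2*N*(-1 + N))
(r(2) - 27*3) + 832 = (2*2*(-1 + 2) - 27*3) + 832 = (2*2*1 - 81) + 832 = (4 - 81) + 832 = -77 + 832 = 755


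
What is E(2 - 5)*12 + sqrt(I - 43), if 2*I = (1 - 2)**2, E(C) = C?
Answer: -36 + I*sqrt(170)/2 ≈ -36.0 + 6.5192*I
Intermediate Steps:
I = 1/2 (I = (1 - 2)**2/2 = (1/2)*(-1)**2 = (1/2)*1 = 1/2 ≈ 0.50000)
E(2 - 5)*12 + sqrt(I - 43) = (2 - 5)*12 + sqrt(1/2 - 43) = -3*12 + sqrt(-85/2) = -36 + I*sqrt(170)/2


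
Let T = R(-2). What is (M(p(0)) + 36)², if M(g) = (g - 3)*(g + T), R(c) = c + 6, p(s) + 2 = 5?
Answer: 1296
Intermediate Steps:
p(s) = 3 (p(s) = -2 + 5 = 3)
R(c) = 6 + c
T = 4 (T = 6 - 2 = 4)
M(g) = (-3 + g)*(4 + g) (M(g) = (g - 3)*(g + 4) = (-3 + g)*(4 + g))
(M(p(0)) + 36)² = ((-12 + 3 + 3²) + 36)² = ((-12 + 3 + 9) + 36)² = (0 + 36)² = 36² = 1296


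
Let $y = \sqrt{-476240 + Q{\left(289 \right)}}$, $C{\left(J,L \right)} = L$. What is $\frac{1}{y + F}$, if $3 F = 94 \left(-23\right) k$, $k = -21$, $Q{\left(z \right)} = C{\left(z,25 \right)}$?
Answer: $\frac{658}{9978877} - \frac{i \sqrt{476215}}{229514171} \approx 6.5939 \cdot 10^{-5} - 3.0067 \cdot 10^{-6} i$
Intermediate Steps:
$Q{\left(z \right)} = 25$
$F = 15134$ ($F = \frac{94 \left(-23\right) \left(-21\right)}{3} = \frac{\left(-2162\right) \left(-21\right)}{3} = \frac{1}{3} \cdot 45402 = 15134$)
$y = i \sqrt{476215}$ ($y = \sqrt{-476240 + 25} = \sqrt{-476215} = i \sqrt{476215} \approx 690.08 i$)
$\frac{1}{y + F} = \frac{1}{i \sqrt{476215} + 15134} = \frac{1}{15134 + i \sqrt{476215}}$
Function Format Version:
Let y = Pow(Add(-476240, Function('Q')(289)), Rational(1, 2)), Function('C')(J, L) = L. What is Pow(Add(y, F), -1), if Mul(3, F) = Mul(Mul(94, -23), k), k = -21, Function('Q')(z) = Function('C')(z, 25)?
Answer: Add(Rational(658, 9978877), Mul(Rational(-1, 229514171), I, Pow(476215, Rational(1, 2)))) ≈ Add(6.5939e-5, Mul(-3.0067e-6, I))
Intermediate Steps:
Function('Q')(z) = 25
F = 15134 (F = Mul(Rational(1, 3), Mul(Mul(94, -23), -21)) = Mul(Rational(1, 3), Mul(-2162, -21)) = Mul(Rational(1, 3), 45402) = 15134)
y = Mul(I, Pow(476215, Rational(1, 2))) (y = Pow(Add(-476240, 25), Rational(1, 2)) = Pow(-476215, Rational(1, 2)) = Mul(I, Pow(476215, Rational(1, 2))) ≈ Mul(690.08, I))
Pow(Add(y, F), -1) = Pow(Add(Mul(I, Pow(476215, Rational(1, 2))), 15134), -1) = Pow(Add(15134, Mul(I, Pow(476215, Rational(1, 2)))), -1)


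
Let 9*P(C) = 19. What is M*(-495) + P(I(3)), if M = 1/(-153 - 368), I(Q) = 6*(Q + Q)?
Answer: 14354/4689 ≈ 3.0612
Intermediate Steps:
I(Q) = 12*Q (I(Q) = 6*(2*Q) = 12*Q)
P(C) = 19/9 (P(C) = (⅑)*19 = 19/9)
M = -1/521 (M = 1/(-521) = -1/521 ≈ -0.0019194)
M*(-495) + P(I(3)) = -1/521*(-495) + 19/9 = 495/521 + 19/9 = 14354/4689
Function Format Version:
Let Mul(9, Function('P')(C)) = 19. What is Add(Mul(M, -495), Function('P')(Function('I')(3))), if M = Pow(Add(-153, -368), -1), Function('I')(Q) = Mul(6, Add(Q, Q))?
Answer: Rational(14354, 4689) ≈ 3.0612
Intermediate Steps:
Function('I')(Q) = Mul(12, Q) (Function('I')(Q) = Mul(6, Mul(2, Q)) = Mul(12, Q))
Function('P')(C) = Rational(19, 9) (Function('P')(C) = Mul(Rational(1, 9), 19) = Rational(19, 9))
M = Rational(-1, 521) (M = Pow(-521, -1) = Rational(-1, 521) ≈ -0.0019194)
Add(Mul(M, -495), Function('P')(Function('I')(3))) = Add(Mul(Rational(-1, 521), -495), Rational(19, 9)) = Add(Rational(495, 521), Rational(19, 9)) = Rational(14354, 4689)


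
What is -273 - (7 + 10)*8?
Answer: -409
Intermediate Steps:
-273 - (7 + 10)*8 = -273 - 17*8 = -273 - 1*136 = -273 - 136 = -409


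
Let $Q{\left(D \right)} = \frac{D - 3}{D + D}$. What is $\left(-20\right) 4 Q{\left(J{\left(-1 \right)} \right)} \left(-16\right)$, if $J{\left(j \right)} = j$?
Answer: $2560$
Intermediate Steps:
$Q{\left(D \right)} = \frac{-3 + D}{2 D}$
$\left(-20\right) 4 Q{\left(J{\left(-1 \right)} \right)} \left(-16\right) = \left(-20\right) 4 \frac{-3 - 1}{2 \left(-1\right)} \left(-16\right) = - 80 \cdot \frac{1}{2} \left(-1\right) \left(-4\right) \left(-16\right) = \left(-80\right) 2 \left(-16\right) = \left(-160\right) \left(-16\right) = 2560$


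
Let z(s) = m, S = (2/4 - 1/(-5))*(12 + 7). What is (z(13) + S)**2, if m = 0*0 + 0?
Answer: 17689/100 ≈ 176.89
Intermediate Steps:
S = 133/10 (S = (2*(1/4) - 1*(-1/5))*19 = (1/2 + 1/5)*19 = (7/10)*19 = 133/10 ≈ 13.300)
m = 0 (m = 0 + 0 = 0)
z(s) = 0
(z(13) + S)**2 = (0 + 133/10)**2 = (133/10)**2 = 17689/100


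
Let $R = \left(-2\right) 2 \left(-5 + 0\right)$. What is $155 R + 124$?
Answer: $3224$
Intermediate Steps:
$R = 20$ ($R = \left(-4\right) \left(-5\right) = 20$)
$155 R + 124 = 155 \cdot 20 + 124 = 3100 + 124 = 3224$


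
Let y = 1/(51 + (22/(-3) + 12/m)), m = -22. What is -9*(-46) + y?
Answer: 589155/1423 ≈ 414.02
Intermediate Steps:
y = 33/1423 (y = 1/(51 + (22/(-3) + 12/(-22))) = 1/(51 + (22*(-⅓) + 12*(-1/22))) = 1/(51 + (-22/3 - 6/11)) = 1/(51 - 260/33) = 1/(1423/33) = 33/1423 ≈ 0.023190)
-9*(-46) + y = -9*(-46) + 33/1423 = 414 + 33/1423 = 589155/1423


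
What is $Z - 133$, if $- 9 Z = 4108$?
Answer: $- \frac{5305}{9} \approx -589.44$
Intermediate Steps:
$Z = - \frac{4108}{9}$ ($Z = \left(- \frac{1}{9}\right) 4108 = - \frac{4108}{9} \approx -456.44$)
$Z - 133 = - \frac{4108}{9} - 133 = - \frac{5305}{9}$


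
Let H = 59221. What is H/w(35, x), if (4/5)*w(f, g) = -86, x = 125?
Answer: -118442/215 ≈ -550.89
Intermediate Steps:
w(f, g) = -215/2 (w(f, g) = (5/4)*(-86) = -215/2)
H/w(35, x) = 59221/(-215/2) = 59221*(-2/215) = -118442/215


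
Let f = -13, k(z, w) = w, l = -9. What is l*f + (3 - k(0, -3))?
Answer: 123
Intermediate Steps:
l*f + (3 - k(0, -3)) = -9*(-13) + (3 - 1*(-3)) = 117 + (3 + 3) = 117 + 6 = 123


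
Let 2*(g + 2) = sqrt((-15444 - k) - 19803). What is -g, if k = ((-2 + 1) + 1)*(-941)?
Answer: 2 - I*sqrt(35247)/2 ≈ 2.0 - 93.871*I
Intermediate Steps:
k = 0 (k = (-1 + 1)*(-941) = 0*(-941) = 0)
g = -2 + I*sqrt(35247)/2 (g = -2 + sqrt((-15444 - 1*0) - 19803)/2 = -2 + sqrt((-15444 + 0) - 19803)/2 = -2 + sqrt(-15444 - 19803)/2 = -2 + sqrt(-35247)/2 = -2 + (I*sqrt(35247))/2 = -2 + I*sqrt(35247)/2 ≈ -2.0 + 93.871*I)
-g = -(-2 + I*sqrt(35247)/2) = 2 - I*sqrt(35247)/2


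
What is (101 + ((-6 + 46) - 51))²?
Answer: 8100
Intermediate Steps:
(101 + ((-6 + 46) - 51))² = (101 + (40 - 51))² = (101 - 11)² = 90² = 8100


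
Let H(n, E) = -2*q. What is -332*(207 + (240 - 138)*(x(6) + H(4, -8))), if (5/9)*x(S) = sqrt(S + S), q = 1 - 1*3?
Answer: -204180 - 609552*sqrt(3)/5 ≈ -4.1534e+5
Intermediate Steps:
q = -2 (q = 1 - 3 = -2)
H(n, E) = 4 (H(n, E) = -2*(-2) = 4)
x(S) = 9*sqrt(2)*sqrt(S)/5 (x(S) = 9*sqrt(S + S)/5 = 9*sqrt(2*S)/5 = 9*(sqrt(2)*sqrt(S))/5 = 9*sqrt(2)*sqrt(S)/5)
-332*(207 + (240 - 138)*(x(6) + H(4, -8))) = -332*(207 + (240 - 138)*(9*sqrt(2)*sqrt(6)/5 + 4)) = -332*(207 + 102*(18*sqrt(3)/5 + 4)) = -332*(207 + 102*(4 + 18*sqrt(3)/5)) = -332*(207 + (408 + 1836*sqrt(3)/5)) = -332*(615 + 1836*sqrt(3)/5) = -204180 - 609552*sqrt(3)/5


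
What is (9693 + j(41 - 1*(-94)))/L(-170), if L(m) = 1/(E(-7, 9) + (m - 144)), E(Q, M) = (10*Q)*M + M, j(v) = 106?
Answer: -9162065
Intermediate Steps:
E(Q, M) = M + 10*M*Q (E(Q, M) = 10*M*Q + M = M + 10*M*Q)
L(m) = 1/(-765 + m) (L(m) = 1/(9*(1 + 10*(-7)) + (m - 144)) = 1/(9*(1 - 70) + (-144 + m)) = 1/(9*(-69) + (-144 + m)) = 1/(-621 + (-144 + m)) = 1/(-765 + m))
(9693 + j(41 - 1*(-94)))/L(-170) = (9693 + 106)/(1/(-765 - 170)) = 9799/(1/(-935)) = 9799/(-1/935) = 9799*(-935) = -9162065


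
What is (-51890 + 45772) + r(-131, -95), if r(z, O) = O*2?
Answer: -6308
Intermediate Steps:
r(z, O) = 2*O
(-51890 + 45772) + r(-131, -95) = (-51890 + 45772) + 2*(-95) = -6118 - 190 = -6308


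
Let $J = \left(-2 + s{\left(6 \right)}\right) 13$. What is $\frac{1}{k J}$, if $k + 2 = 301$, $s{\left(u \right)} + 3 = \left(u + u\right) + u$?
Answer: $\frac{1}{50531} \approx 1.979 \cdot 10^{-5}$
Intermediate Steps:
$s{\left(u \right)} = -3 + 3 u$ ($s{\left(u \right)} = -3 + \left(\left(u + u\right) + u\right) = -3 + \left(2 u + u\right) = -3 + 3 u$)
$k = 299$ ($k = -2 + 301 = 299$)
$J = 169$ ($J = \left(-2 + \left(-3 + 3 \cdot 6\right)\right) 13 = \left(-2 + \left(-3 + 18\right)\right) 13 = \left(-2 + 15\right) 13 = 13 \cdot 13 = 169$)
$\frac{1}{k J} = \frac{1}{299 \cdot 169} = \frac{1}{299} \cdot \frac{1}{169} = \frac{1}{50531}$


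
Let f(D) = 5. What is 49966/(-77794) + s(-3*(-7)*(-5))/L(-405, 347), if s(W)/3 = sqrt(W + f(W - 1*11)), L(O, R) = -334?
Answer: -24983/38897 - 15*I/167 ≈ -0.64229 - 0.08982*I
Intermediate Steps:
s(W) = 3*sqrt(5 + W) (s(W) = 3*sqrt(W + 5) = 3*sqrt(5 + W))
49966/(-77794) + s(-3*(-7)*(-5))/L(-405, 347) = 49966/(-77794) + (3*sqrt(5 - 3*(-7)*(-5)))/(-334) = 49966*(-1/77794) + (3*sqrt(5 + 21*(-5)))*(-1/334) = -24983/38897 + (3*sqrt(5 - 105))*(-1/334) = -24983/38897 + (3*sqrt(-100))*(-1/334) = -24983/38897 + (3*(10*I))*(-1/334) = -24983/38897 + (30*I)*(-1/334) = -24983/38897 - 15*I/167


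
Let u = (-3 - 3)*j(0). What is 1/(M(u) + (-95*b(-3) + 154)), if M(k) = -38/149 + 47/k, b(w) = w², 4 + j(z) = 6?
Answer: -1788/1260847 ≈ -0.0014181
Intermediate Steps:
j(z) = 2 (j(z) = -4 + 6 = 2)
u = -12 (u = (-3 - 3)*2 = -6*2 = -12)
M(k) = -38/149 + 47/k (M(k) = -38*1/149 + 47/k = -38/149 + 47/k)
1/(M(u) + (-95*b(-3) + 154)) = 1/((-38/149 + 47/(-12)) + (-95*(-3)² + 154)) = 1/((-38/149 + 47*(-1/12)) + (-95*9 + 154)) = 1/((-38/149 - 47/12) + (-855 + 154)) = 1/(-7459/1788 - 701) = 1/(-1260847/1788) = -1788/1260847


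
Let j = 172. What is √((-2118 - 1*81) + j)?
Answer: I*√2027 ≈ 45.022*I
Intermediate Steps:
√((-2118 - 1*81) + j) = √((-2118 - 1*81) + 172) = √((-2118 - 81) + 172) = √(-2199 + 172) = √(-2027) = I*√2027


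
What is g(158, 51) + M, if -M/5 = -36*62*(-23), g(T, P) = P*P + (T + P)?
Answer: -253870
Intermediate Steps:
g(T, P) = P + T + P² (g(T, P) = P² + (P + T) = P + T + P²)
M = -256680 (M = -5*(-36*62)*(-23) = -(-11160)*(-23) = -5*51336 = -256680)
g(158, 51) + M = (51 + 158 + 51²) - 256680 = (51 + 158 + 2601) - 256680 = 2810 - 256680 = -253870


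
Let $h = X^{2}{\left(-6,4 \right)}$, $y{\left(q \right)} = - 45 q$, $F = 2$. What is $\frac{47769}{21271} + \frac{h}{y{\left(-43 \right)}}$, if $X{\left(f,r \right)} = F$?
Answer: $\frac{92518099}{41159385} \approx 2.2478$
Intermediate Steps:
$X{\left(f,r \right)} = 2$
$h = 4$ ($h = 2^{2} = 4$)
$\frac{47769}{21271} + \frac{h}{y{\left(-43 \right)}} = \frac{47769}{21271} + \frac{4}{\left(-45\right) \left(-43\right)} = 47769 \cdot \frac{1}{21271} + \frac{4}{1935} = \frac{47769}{21271} + 4 \cdot \frac{1}{1935} = \frac{47769}{21271} + \frac{4}{1935} = \frac{92518099}{41159385}$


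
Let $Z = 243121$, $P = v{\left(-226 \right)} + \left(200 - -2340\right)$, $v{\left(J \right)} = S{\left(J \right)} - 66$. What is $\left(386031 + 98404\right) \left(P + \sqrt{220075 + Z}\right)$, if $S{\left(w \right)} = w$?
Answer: $1089009880 + 968870 \sqrt{115799} \approx 1.4187 \cdot 10^{9}$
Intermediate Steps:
$v{\left(J \right)} = -66 + J$ ($v{\left(J \right)} = J - 66 = -66 + J$)
$P = 2248$ ($P = \left(-66 - 226\right) + \left(200 - -2340\right) = -292 + \left(200 + 2340\right) = -292 + 2540 = 2248$)
$\left(386031 + 98404\right) \left(P + \sqrt{220075 + Z}\right) = \left(386031 + 98404\right) \left(2248 + \sqrt{220075 + 243121}\right) = 484435 \left(2248 + \sqrt{463196}\right) = 484435 \left(2248 + 2 \sqrt{115799}\right) = 1089009880 + 968870 \sqrt{115799}$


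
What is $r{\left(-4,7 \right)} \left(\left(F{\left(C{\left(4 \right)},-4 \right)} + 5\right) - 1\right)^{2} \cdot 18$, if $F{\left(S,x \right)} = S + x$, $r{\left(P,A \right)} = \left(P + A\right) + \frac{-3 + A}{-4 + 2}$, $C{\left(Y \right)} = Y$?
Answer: $288$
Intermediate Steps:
$r{\left(P,A \right)} = \frac{3}{2} + P + \frac{A}{2}$ ($r{\left(P,A \right)} = \left(A + P\right) + \frac{-3 + A}{-2} = \left(A + P\right) + \left(-3 + A\right) \left(- \frac{1}{2}\right) = \left(A + P\right) - \left(- \frac{3}{2} + \frac{A}{2}\right) = \frac{3}{2} + P + \frac{A}{2}$)
$r{\left(-4,7 \right)} \left(\left(F{\left(C{\left(4 \right)},-4 \right)} + 5\right) - 1\right)^{2} \cdot 18 = \left(\frac{3}{2} - 4 + \frac{1}{2} \cdot 7\right) \left(\left(\left(4 - 4\right) + 5\right) - 1\right)^{2} \cdot 18 = \left(\frac{3}{2} - 4 + \frac{7}{2}\right) \left(\left(0 + 5\right) - 1\right)^{2} \cdot 18 = 1 \left(5 - 1\right)^{2} \cdot 18 = 1 \cdot 4^{2} \cdot 18 = 1 \cdot 16 \cdot 18 = 16 \cdot 18 = 288$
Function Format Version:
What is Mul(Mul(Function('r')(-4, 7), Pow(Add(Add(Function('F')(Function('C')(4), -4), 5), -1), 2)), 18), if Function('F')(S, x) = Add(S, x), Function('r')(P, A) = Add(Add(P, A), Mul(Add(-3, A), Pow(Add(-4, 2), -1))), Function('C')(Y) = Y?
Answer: 288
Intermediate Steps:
Function('r')(P, A) = Add(Rational(3, 2), P, Mul(Rational(1, 2), A)) (Function('r')(P, A) = Add(Add(A, P), Mul(Add(-3, A), Pow(-2, -1))) = Add(Add(A, P), Mul(Add(-3, A), Rational(-1, 2))) = Add(Add(A, P), Add(Rational(3, 2), Mul(Rational(-1, 2), A))) = Add(Rational(3, 2), P, Mul(Rational(1, 2), A)))
Mul(Mul(Function('r')(-4, 7), Pow(Add(Add(Function('F')(Function('C')(4), -4), 5), -1), 2)), 18) = Mul(Mul(Add(Rational(3, 2), -4, Mul(Rational(1, 2), 7)), Pow(Add(Add(Add(4, -4), 5), -1), 2)), 18) = Mul(Mul(Add(Rational(3, 2), -4, Rational(7, 2)), Pow(Add(Add(0, 5), -1), 2)), 18) = Mul(Mul(1, Pow(Add(5, -1), 2)), 18) = Mul(Mul(1, Pow(4, 2)), 18) = Mul(Mul(1, 16), 18) = Mul(16, 18) = 288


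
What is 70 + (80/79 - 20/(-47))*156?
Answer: 1092950/3713 ≈ 294.36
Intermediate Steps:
70 + (80/79 - 20/(-47))*156 = 70 + (80*(1/79) - 20*(-1/47))*156 = 70 + (80/79 + 20/47)*156 = 70 + (5340/3713)*156 = 70 + 833040/3713 = 1092950/3713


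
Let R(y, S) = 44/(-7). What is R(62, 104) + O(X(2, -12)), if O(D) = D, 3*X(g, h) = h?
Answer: -72/7 ≈ -10.286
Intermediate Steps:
X(g, h) = h/3
R(y, S) = -44/7 (R(y, S) = 44*(-⅐) = -44/7)
R(62, 104) + O(X(2, -12)) = -44/7 + (⅓)*(-12) = -44/7 - 4 = -72/7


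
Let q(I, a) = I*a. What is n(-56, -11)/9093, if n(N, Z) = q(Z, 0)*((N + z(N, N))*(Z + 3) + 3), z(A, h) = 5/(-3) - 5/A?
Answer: 0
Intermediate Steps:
z(A, h) = -5/3 - 5/A (z(A, h) = 5*(-⅓) - 5/A = -5/3 - 5/A)
n(N, Z) = 0 (n(N, Z) = (Z*0)*((N + (-5/3 - 5/N))*(Z + 3) + 3) = 0*((-5/3 + N - 5/N)*(3 + Z) + 3) = 0*((3 + Z)*(-5/3 + N - 5/N) + 3) = 0*(3 + (3 + Z)*(-5/3 + N - 5/N)) = 0)
n(-56, -11)/9093 = 0/9093 = 0*(1/9093) = 0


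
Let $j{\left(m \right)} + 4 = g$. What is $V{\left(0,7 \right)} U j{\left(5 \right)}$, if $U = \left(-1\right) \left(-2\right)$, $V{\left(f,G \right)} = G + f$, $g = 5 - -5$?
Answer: $84$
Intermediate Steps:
$g = 10$ ($g = 5 + 5 = 10$)
$j{\left(m \right)} = 6$ ($j{\left(m \right)} = -4 + 10 = 6$)
$U = 2$
$V{\left(0,7 \right)} U j{\left(5 \right)} = \left(7 + 0\right) 2 \cdot 6 = 7 \cdot 2 \cdot 6 = 14 \cdot 6 = 84$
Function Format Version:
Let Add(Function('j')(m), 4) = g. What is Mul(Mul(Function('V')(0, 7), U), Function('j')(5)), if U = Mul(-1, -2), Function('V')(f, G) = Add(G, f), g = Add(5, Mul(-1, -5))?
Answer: 84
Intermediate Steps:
g = 10 (g = Add(5, 5) = 10)
Function('j')(m) = 6 (Function('j')(m) = Add(-4, 10) = 6)
U = 2
Mul(Mul(Function('V')(0, 7), U), Function('j')(5)) = Mul(Mul(Add(7, 0), 2), 6) = Mul(Mul(7, 2), 6) = Mul(14, 6) = 84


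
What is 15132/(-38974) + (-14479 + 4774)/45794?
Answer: -41199903/68645206 ≈ -0.60019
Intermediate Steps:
15132/(-38974) + (-14479 + 4774)/45794 = 15132*(-1/38974) - 9705*1/45794 = -582/1499 - 9705/45794 = -41199903/68645206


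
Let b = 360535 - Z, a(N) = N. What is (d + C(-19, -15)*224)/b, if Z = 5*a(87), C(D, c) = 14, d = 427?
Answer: 3563/360100 ≈ 0.0098945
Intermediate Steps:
Z = 435 (Z = 5*87 = 435)
b = 360100 (b = 360535 - 1*435 = 360535 - 435 = 360100)
(d + C(-19, -15)*224)/b = (427 + 14*224)/360100 = (427 + 3136)*(1/360100) = 3563*(1/360100) = 3563/360100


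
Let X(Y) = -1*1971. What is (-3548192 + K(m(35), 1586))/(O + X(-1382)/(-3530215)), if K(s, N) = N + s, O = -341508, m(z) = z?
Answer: 1788594020395/172228094607 ≈ 10.385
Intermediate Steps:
X(Y) = -1971
(-3548192 + K(m(35), 1586))/(O + X(-1382)/(-3530215)) = (-3548192 + (1586 + 35))/(-341508 - 1971/(-3530215)) = (-3548192 + 1621)/(-341508 - 1971*(-1/3530215)) = -3546571/(-341508 + 1971/3530215) = -3546571/(-1205596662249/3530215) = -3546571*(-3530215/1205596662249) = 1788594020395/172228094607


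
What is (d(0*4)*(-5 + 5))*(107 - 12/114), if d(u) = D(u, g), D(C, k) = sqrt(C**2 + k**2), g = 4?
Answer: 0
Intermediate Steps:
d(u) = sqrt(16 + u**2) (d(u) = sqrt(u**2 + 4**2) = sqrt(u**2 + 16) = sqrt(16 + u**2))
(d(0*4)*(-5 + 5))*(107 - 12/114) = (sqrt(16 + (0*4)**2)*(-5 + 5))*(107 - 12/114) = (sqrt(16 + 0**2)*0)*(107 - 12*1/114) = (sqrt(16 + 0)*0)*(107 - 2/19) = (sqrt(16)*0)*(2031/19) = (4*0)*(2031/19) = 0*(2031/19) = 0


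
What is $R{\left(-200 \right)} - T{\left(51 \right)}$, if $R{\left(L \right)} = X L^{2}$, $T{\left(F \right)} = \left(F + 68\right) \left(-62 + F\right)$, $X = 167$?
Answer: $6681309$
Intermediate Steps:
$T{\left(F \right)} = \left(-62 + F\right) \left(68 + F\right)$ ($T{\left(F \right)} = \left(68 + F\right) \left(-62 + F\right) = \left(-62 + F\right) \left(68 + F\right)$)
$R{\left(L \right)} = 167 L^{2}$
$R{\left(-200 \right)} - T{\left(51 \right)} = 167 \left(-200\right)^{2} - \left(-4216 + 51^{2} + 6 \cdot 51\right) = 167 \cdot 40000 - \left(-4216 + 2601 + 306\right) = 6680000 - -1309 = 6680000 + 1309 = 6681309$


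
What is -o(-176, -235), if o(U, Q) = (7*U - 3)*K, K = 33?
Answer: 40755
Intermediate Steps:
o(U, Q) = -99 + 231*U (o(U, Q) = (7*U - 3)*33 = (-3 + 7*U)*33 = -99 + 231*U)
-o(-176, -235) = -(-99 + 231*(-176)) = -(-99 - 40656) = -1*(-40755) = 40755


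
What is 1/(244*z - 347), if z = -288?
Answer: -1/70619 ≈ -1.4160e-5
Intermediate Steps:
1/(244*z - 347) = 1/(244*(-288) - 347) = 1/(-70272 - 347) = 1/(-70619) = -1/70619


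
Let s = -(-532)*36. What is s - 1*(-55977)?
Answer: 75129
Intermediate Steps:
s = 19152 (s = -266*(-72) = 19152)
s - 1*(-55977) = 19152 - 1*(-55977) = 19152 + 55977 = 75129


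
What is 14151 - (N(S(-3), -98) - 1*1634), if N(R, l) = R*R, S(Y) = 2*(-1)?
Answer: 15781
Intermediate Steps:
S(Y) = -2
N(R, l) = R²
14151 - (N(S(-3), -98) - 1*1634) = 14151 - ((-2)² - 1*1634) = 14151 - (4 - 1634) = 14151 - 1*(-1630) = 14151 + 1630 = 15781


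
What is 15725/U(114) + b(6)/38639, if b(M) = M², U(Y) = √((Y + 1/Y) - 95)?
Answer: 36/38639 + 15725*√247038/2167 ≈ 3606.7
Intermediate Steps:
U(Y) = √(-95 + Y + 1/Y)
15725/U(114) + b(6)/38639 = 15725/(√(-95 + 114 + 1/114)) + 6²/38639 = 15725/(√(-95 + 114 + 1/114)) + 36*(1/38639) = 15725/(√(2167/114)) + 36/38639 = 15725/((√247038/114)) + 36/38639 = 15725*(√247038/2167) + 36/38639 = 15725*√247038/2167 + 36/38639 = 36/38639 + 15725*√247038/2167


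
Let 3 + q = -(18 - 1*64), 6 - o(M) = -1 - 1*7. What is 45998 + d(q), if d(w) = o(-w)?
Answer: 46012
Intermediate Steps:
o(M) = 14 (o(M) = 6 - (-1 - 1*7) = 6 - (-1 - 7) = 6 - 1*(-8) = 6 + 8 = 14)
q = 43 (q = -3 - (18 - 1*64) = -3 - (18 - 64) = -3 - 1*(-46) = -3 + 46 = 43)
d(w) = 14
45998 + d(q) = 45998 + 14 = 46012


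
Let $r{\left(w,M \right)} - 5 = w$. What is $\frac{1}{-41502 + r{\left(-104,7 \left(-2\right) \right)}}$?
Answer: $- \frac{1}{41601} \approx -2.4038 \cdot 10^{-5}$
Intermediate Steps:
$r{\left(w,M \right)} = 5 + w$
$\frac{1}{-41502 + r{\left(-104,7 \left(-2\right) \right)}} = \frac{1}{-41502 + \left(5 - 104\right)} = \frac{1}{-41502 - 99} = \frac{1}{-41601} = - \frac{1}{41601}$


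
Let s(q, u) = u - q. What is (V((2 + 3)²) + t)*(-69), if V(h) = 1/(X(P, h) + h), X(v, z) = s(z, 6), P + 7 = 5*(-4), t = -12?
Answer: 1633/2 ≈ 816.50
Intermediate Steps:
P = -27 (P = -7 + 5*(-4) = -7 - 20 = -27)
X(v, z) = 6 - z
V(h) = ⅙ (V(h) = 1/((6 - h) + h) = 1/6 = ⅙)
(V((2 + 3)²) + t)*(-69) = (⅙ - 12)*(-69) = -71/6*(-69) = 1633/2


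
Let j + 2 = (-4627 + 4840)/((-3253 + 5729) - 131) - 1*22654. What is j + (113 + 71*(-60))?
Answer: -62852822/2345 ≈ -26803.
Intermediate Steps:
j = -53128107/2345 (j = -2 + ((-4627 + 4840)/((-3253 + 5729) - 131) - 1*22654) = -2 + (213/(2476 - 131) - 22654) = -2 + (213/2345 - 22654) = -2 - 53123417/2345 = -53128107/2345 ≈ -22656.)
j + (113 + 71*(-60)) = -53128107/2345 + (113 + 71*(-60)) = -53128107/2345 + (113 - 4260) = -53128107/2345 - 4147 = -62852822/2345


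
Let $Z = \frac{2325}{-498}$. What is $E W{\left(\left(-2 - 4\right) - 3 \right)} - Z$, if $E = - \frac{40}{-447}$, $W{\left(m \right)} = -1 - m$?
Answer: $\frac{399545}{74202} \approx 5.3846$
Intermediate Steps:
$E = \frac{40}{447}$ ($E = \left(-40\right) \left(- \frac{1}{447}\right) = \frac{40}{447} \approx 0.089485$)
$Z = - \frac{775}{166}$ ($Z = 2325 \left(- \frac{1}{498}\right) = - \frac{775}{166} \approx -4.6687$)
$E W{\left(\left(-2 - 4\right) - 3 \right)} - Z = \frac{40 \left(-1 - \left(\left(-2 - 4\right) - 3\right)\right)}{447} - - \frac{775}{166} = \frac{40 \left(-1 - \left(-6 - 3\right)\right)}{447} + \frac{775}{166} = \frac{40 \left(-1 - -9\right)}{447} + \frac{775}{166} = \frac{40 \left(-1 + 9\right)}{447} + \frac{775}{166} = \frac{40}{447} \cdot 8 + \frac{775}{166} = \frac{320}{447} + \frac{775}{166} = \frac{399545}{74202}$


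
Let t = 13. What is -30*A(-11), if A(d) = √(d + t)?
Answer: -30*√2 ≈ -42.426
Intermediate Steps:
A(d) = √(13 + d) (A(d) = √(d + 13) = √(13 + d))
-30*A(-11) = -30*√(13 - 11) = -30*√2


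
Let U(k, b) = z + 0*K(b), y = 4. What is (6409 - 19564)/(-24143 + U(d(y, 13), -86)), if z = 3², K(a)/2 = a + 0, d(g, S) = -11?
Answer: 13155/24134 ≈ 0.54508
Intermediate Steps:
K(a) = 2*a (K(a) = 2*(a + 0) = 2*a)
z = 9
U(k, b) = 9 (U(k, b) = 9 + 0*(2*b) = 9 + 0 = 9)
(6409 - 19564)/(-24143 + U(d(y, 13), -86)) = (6409 - 19564)/(-24143 + 9) = -13155/(-24134) = -13155*(-1/24134) = 13155/24134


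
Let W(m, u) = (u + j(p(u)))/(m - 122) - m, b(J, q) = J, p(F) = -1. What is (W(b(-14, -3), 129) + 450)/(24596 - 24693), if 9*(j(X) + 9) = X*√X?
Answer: -7873/1649 - I/118728 ≈ -4.7744 - 8.4226e-6*I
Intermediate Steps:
j(X) = -9 + X^(3/2)/9 (j(X) = -9 + (X*√X)/9 = -9 + X^(3/2)/9)
W(m, u) = -m + (-9 + u - I/9)/(-122 + m) (W(m, u) = (u + (-9 + (-1)^(3/2)/9))/(m - 122) - m = (u + (-9 + (-I)/9))/(-122 + m) - m = (u + (-9 - I/9))/(-122 + m) - m = (-9 + u - I/9)/(-122 + m) - m = -m + (-9 + u - I/9)/(-122 + m))
(W(b(-14, -3), 129) + 450)/(24596 - 24693) = ((-9 + 129 - 1*(-14)² + 122*(-14) - I/9)/(-122 - 14) + 450)/(24596 - 24693) = ((-9 + 129 - 1*196 - 1708 - I/9)/(-136) + 450)/(-97) = (-(-9 + 129 - 196 - 1708 - I/9)/136 + 450)*(-1/97) = (-(-1784 - I/9)/136 + 450)*(-1/97) = ((223/17 + I/1224) + 450)*(-1/97) = (7873/17 + I/1224)*(-1/97) = -7873/1649 - I/118728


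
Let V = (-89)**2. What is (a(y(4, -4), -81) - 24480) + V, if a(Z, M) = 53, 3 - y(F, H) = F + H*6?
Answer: -16506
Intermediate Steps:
y(F, H) = 3 - F - 6*H (y(F, H) = 3 - (F + H*6) = 3 - (F + 6*H) = 3 + (-F - 6*H) = 3 - F - 6*H)
V = 7921
(a(y(4, -4), -81) - 24480) + V = (53 - 24480) + 7921 = -24427 + 7921 = -16506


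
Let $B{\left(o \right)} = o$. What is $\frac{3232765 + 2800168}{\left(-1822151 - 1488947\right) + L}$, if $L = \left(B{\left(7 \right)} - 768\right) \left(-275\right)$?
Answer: $- \frac{1873}{963} \approx -1.945$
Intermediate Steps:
$L = 209275$ ($L = \left(7 - 768\right) \left(-275\right) = \left(-761\right) \left(-275\right) = 209275$)
$\frac{3232765 + 2800168}{\left(-1822151 - 1488947\right) + L} = \frac{3232765 + 2800168}{\left(-1822151 - 1488947\right) + 209275} = \frac{6032933}{\left(-1822151 - 1488947\right) + 209275} = \frac{6032933}{-3311098 + 209275} = \frac{6032933}{-3101823} = 6032933 \left(- \frac{1}{3101823}\right) = - \frac{1873}{963}$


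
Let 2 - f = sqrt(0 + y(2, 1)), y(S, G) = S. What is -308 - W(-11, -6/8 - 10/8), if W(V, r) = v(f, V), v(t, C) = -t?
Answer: -306 - sqrt(2) ≈ -307.41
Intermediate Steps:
f = 2 - sqrt(2) (f = 2 - sqrt(0 + 2) = 2 - sqrt(2) ≈ 0.58579)
W(V, r) = -2 + sqrt(2) (W(V, r) = -(2 - sqrt(2)) = -2 + sqrt(2))
-308 - W(-11, -6/8 - 10/8) = -308 - (-2 + sqrt(2)) = -308 + (2 - sqrt(2)) = -306 - sqrt(2)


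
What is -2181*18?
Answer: -39258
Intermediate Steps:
-2181*18 = -1*39258 = -39258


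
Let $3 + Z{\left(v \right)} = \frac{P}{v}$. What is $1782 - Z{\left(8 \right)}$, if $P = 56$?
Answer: $1778$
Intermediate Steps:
$Z{\left(v \right)} = -3 + \frac{56}{v}$
$1782 - Z{\left(8 \right)} = 1782 - \left(-3 + \frac{56}{8}\right) = 1782 - \left(-3 + 56 \cdot \frac{1}{8}\right) = 1782 - \left(-3 + 7\right) = 1782 - 4 = 1778$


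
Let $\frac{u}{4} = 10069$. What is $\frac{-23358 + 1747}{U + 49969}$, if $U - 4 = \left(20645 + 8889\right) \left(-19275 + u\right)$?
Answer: $- \frac{21611}{620293507} \approx -3.484 \cdot 10^{-5}$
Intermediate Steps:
$u = 40276$ ($u = 4 \cdot 10069 = 40276$)
$U = 620243538$ ($U = 4 + \left(20645 + 8889\right) \left(-19275 + 40276\right) = 4 + 29534 \cdot 21001 = 4 + 620243534 = 620243538$)
$\frac{-23358 + 1747}{U + 49969} = \frac{-23358 + 1747}{620243538 + 49969} = - \frac{21611}{620293507}$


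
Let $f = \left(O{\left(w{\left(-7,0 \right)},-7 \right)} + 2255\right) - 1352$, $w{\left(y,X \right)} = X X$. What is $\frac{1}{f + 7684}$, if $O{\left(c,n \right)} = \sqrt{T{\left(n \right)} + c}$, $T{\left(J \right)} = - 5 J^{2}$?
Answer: $\frac{8587}{73736814} - \frac{7 i \sqrt{5}}{73736814} \approx 0.00011645 - 2.1227 \cdot 10^{-7} i$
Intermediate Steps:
$w{\left(y,X \right)} = X^{2}$
$O{\left(c,n \right)} = \sqrt{c - 5 n^{2}}$ ($O{\left(c,n \right)} = \sqrt{- 5 n^{2} + c} = \sqrt{c - 5 n^{2}}$)
$f = 903 + 7 i \sqrt{5}$ ($f = \left(\sqrt{0^{2} - 5 \left(-7\right)^{2}} + 2255\right) - 1352 = \left(\sqrt{0 - 245} + 2255\right) - 1352 = \left(\sqrt{-245} + 2255\right) - 1352 = \left(7 i \sqrt{5} + 2255\right) - 1352 = \left(2255 + 7 i \sqrt{5}\right) - 1352 = 903 + 7 i \sqrt{5} \approx 903.0 + 15.652 i$)
$\frac{1}{f + 7684} = \frac{1}{\left(903 + 7 i \sqrt{5}\right) + 7684} = \frac{1}{8587 + 7 i \sqrt{5}}$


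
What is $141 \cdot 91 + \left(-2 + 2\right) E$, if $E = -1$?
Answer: $12831$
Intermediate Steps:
$141 \cdot 91 + \left(-2 + 2\right) E = 141 \cdot 91 + \left(-2 + 2\right) \left(-1\right) = 12831 + 0 \left(-1\right) = 12831 + 0 = 12831$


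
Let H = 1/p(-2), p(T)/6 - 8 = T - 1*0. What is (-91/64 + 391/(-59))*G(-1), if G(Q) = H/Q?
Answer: 3377/15104 ≈ 0.22358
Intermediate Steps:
p(T) = 48 + 6*T (p(T) = 48 + 6*(T - 1*0) = 48 + 6*(T + 0) = 48 + 6*T)
H = 1/36 (H = 1/(48 + 6*(-2)) = 1/(48 - 12) = 1/36 ≈ 0.027778)
G(Q) = 1/(36*Q)
(-91/64 + 391/(-59))*G(-1) = (-91/64 + 391/(-59))*((1/36)/(-1)) = (-91*1/64 + 391*(-1/59))*((1/36)*(-1)) = (-91/64 - 391/59)*(-1/36) = -30393/3776*(-1/36) = 3377/15104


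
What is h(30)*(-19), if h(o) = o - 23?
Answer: -133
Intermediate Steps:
h(o) = -23 + o
h(30)*(-19) = (-23 + 30)*(-19) = 7*(-19) = -133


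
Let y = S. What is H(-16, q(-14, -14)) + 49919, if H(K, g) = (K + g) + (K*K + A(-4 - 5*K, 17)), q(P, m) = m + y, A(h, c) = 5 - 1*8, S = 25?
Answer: 50167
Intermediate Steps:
y = 25
A(h, c) = -3 (A(h, c) = 5 - 8 = -3)
q(P, m) = 25 + m (q(P, m) = m + 25 = 25 + m)
H(K, g) = -3 + K + g + K² (H(K, g) = (K + g) + (K*K - 3) = (K + g) + (K² - 3) = (K + g) + (-3 + K²) = -3 + K + g + K²)
H(-16, q(-14, -14)) + 49919 = (-3 - 16 + (25 - 14) + (-16)²) + 49919 = (-3 - 16 + 11 + 256) + 49919 = 248 + 49919 = 50167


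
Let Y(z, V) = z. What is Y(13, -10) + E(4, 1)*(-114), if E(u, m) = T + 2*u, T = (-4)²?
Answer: -2723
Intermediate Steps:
T = 16
E(u, m) = 16 + 2*u
Y(13, -10) + E(4, 1)*(-114) = 13 + (16 + 2*4)*(-114) = 13 + (16 + 8)*(-114) = 13 + 24*(-114) = 13 - 2736 = -2723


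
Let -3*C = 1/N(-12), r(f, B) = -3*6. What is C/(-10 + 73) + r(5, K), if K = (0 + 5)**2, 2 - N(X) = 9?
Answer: -23813/1323 ≈ -17.999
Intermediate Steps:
N(X) = -7 (N(X) = 2 - 1*9 = 2 - 9 = -7)
K = 25 (K = 5**2 = 25)
r(f, B) = -18
C = 1/21 (C = -1/3/(-7) = -1/3*(-1/7) = 1/21 ≈ 0.047619)
C/(-10 + 73) + r(5, K) = (1/21)/(-10 + 73) - 18 = (1/21)/63 - 18 = (1/63)*(1/21) - 18 = 1/1323 - 18 = -23813/1323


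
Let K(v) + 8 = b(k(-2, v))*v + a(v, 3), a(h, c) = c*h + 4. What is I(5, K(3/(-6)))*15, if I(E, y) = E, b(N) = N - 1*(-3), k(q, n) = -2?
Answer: 75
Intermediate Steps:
b(N) = 3 + N (b(N) = N + 3 = 3 + N)
a(h, c) = 4 + c*h
K(v) = -4 + 4*v (K(v) = -8 + ((3 - 2)*v + (4 + 3*v)) = -8 + (1*v + (4 + 3*v)) = -8 + (v + (4 + 3*v)) = -8 + (4 + 4*v) = -4 + 4*v)
I(5, K(3/(-6)))*15 = 5*15 = 75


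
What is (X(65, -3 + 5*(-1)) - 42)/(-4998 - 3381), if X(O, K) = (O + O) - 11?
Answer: -11/1197 ≈ -0.0091896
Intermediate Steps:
X(O, K) = -11 + 2*O (X(O, K) = 2*O - 11 = -11 + 2*O)
(X(65, -3 + 5*(-1)) - 42)/(-4998 - 3381) = ((-11 + 2*65) - 42)/(-4998 - 3381) = ((-11 + 130) - 42)/(-8379) = (119 - 42)*(-1/8379) = 77*(-1/8379) = -11/1197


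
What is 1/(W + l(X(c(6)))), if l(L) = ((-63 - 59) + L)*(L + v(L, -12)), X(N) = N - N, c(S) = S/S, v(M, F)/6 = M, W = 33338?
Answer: 1/33338 ≈ 2.9996e-5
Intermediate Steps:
v(M, F) = 6*M
c(S) = 1
X(N) = 0
l(L) = 7*L*(-122 + L) (l(L) = ((-63 - 59) + L)*(L + 6*L) = (-122 + L)*(7*L) = 7*L*(-122 + L))
1/(W + l(X(c(6)))) = 1/(33338 + 7*0*(-122 + 0)) = 1/(33338 + 7*0*(-122)) = 1/(33338 + 0) = 1/33338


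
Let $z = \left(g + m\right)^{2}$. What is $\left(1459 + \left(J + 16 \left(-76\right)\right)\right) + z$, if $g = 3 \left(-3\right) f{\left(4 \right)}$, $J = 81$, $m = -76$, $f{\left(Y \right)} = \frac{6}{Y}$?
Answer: $\frac{33337}{4} \approx 8334.3$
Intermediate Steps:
$g = - \frac{27}{2}$ ($g = 3 \left(-3\right) \frac{6}{4} = - 9 \cdot 6 \cdot \frac{1}{4} = \left(-9\right) \frac{3}{2} = - \frac{27}{2} \approx -13.5$)
$z = \frac{32041}{4}$ ($z = \left(- \frac{27}{2} - 76\right)^{2} = \left(- \frac{179}{2}\right)^{2} = \frac{32041}{4} \approx 8010.3$)
$\left(1459 + \left(J + 16 \left(-76\right)\right)\right) + z = \left(1459 + \left(81 + 16 \left(-76\right)\right)\right) + \frac{32041}{4} = \left(1459 + \left(81 - 1216\right)\right) + \frac{32041}{4} = \left(1459 - 1135\right) + \frac{32041}{4} = 324 + \frac{32041}{4} = \frac{33337}{4}$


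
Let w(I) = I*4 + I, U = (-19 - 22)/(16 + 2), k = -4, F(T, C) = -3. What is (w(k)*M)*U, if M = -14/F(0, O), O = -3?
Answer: 5740/27 ≈ 212.59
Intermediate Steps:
M = 14/3 (M = -14/(-3) = -14*(-⅓) = 14/3 ≈ 4.6667)
U = -41/18 ≈ -2.2778
w(I) = 5*I (w(I) = 4*I + I = 5*I)
(w(k)*M)*U = ((5*(-4))*(14/3))*(-41/18) = -20*14/3*(-41/18) = -280/3*(-41/18) = 5740/27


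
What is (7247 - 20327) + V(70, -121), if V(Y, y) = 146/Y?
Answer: -457727/35 ≈ -13078.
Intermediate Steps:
(7247 - 20327) + V(70, -121) = (7247 - 20327) + 146/70 = -13080 + 146*(1/70) = -13080 + 73/35 = -457727/35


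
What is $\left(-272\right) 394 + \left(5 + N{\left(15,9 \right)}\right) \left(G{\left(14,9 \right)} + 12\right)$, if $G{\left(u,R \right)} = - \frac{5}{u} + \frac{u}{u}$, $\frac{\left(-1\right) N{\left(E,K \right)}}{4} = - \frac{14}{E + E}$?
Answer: $- \frac{7495683}{70} \approx -1.0708 \cdot 10^{5}$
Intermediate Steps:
$N{\left(E,K \right)} = \frac{28}{E}$ ($N{\left(E,K \right)} = - 4 \left(- \frac{14}{E + E}\right) = - 4 \left(- \frac{14}{2 E}\right) = - 4 \left(- 14 \frac{1}{2 E}\right) = - 4 \left(- \frac{7}{E}\right) = \frac{28}{E}$)
$G{\left(u,R \right)} = 1 - \frac{5}{u}$ ($G{\left(u,R \right)} = - \frac{5}{u} + 1 = 1 - \frac{5}{u}$)
$\left(-272\right) 394 + \left(5 + N{\left(15,9 \right)}\right) \left(G{\left(14,9 \right)} + 12\right) = \left(-272\right) 394 + \left(5 + \frac{28}{15}\right) \left(\frac{-5 + 14}{14} + 12\right) = -107168 + \left(5 + 28 \cdot \frac{1}{15}\right) \left(\frac{1}{14} \cdot 9 + 12\right) = -107168 + \left(5 + \frac{28}{15}\right) \left(\frac{9}{14} + 12\right) = -107168 + \frac{103}{15} \cdot \frac{177}{14} = -107168 + \frac{6077}{70} = - \frac{7495683}{70}$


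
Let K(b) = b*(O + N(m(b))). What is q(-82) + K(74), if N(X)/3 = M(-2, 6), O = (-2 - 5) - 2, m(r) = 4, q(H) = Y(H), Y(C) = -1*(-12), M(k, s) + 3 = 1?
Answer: -1098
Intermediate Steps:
M(k, s) = -2 (M(k, s) = -3 + 1 = -2)
Y(C) = 12
q(H) = 12
O = -9 (O = -7 - 2 = -9)
N(X) = -6 (N(X) = 3*(-2) = -6)
K(b) = -15*b (K(b) = b*(-9 - 6) = b*(-15) = -15*b)
q(-82) + K(74) = 12 - 15*74 = 12 - 1110 = -1098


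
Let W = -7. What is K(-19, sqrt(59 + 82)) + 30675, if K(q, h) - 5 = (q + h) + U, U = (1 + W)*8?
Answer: 30613 + sqrt(141) ≈ 30625.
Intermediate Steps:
U = -48 (U = (1 - 7)*8 = -6*8 = -48)
K(q, h) = -43 + h + q (K(q, h) = 5 + ((q + h) - 48) = 5 + ((h + q) - 48) = 5 + (-48 + h + q) = -43 + h + q)
K(-19, sqrt(59 + 82)) + 30675 = (-43 + sqrt(59 + 82) - 19) + 30675 = (-43 + sqrt(141) - 19) + 30675 = (-62 + sqrt(141)) + 30675 = 30613 + sqrt(141)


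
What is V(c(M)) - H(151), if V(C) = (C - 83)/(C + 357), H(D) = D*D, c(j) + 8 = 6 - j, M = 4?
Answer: -8003240/351 ≈ -22801.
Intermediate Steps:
c(j) = -2 - j (c(j) = -8 + (6 - j) = -2 - j)
H(D) = D²
V(C) = (-83 + C)/(357 + C)
V(c(M)) - H(151) = (-83 + (-2 - 1*4))/(357 + (-2 - 1*4)) - 1*151² = (-83 + (-2 - 4))/(357 + (-2 - 4)) - 1*22801 = (-83 - 6)/(357 - 6) - 22801 = -89/351 - 22801 = -8003240/351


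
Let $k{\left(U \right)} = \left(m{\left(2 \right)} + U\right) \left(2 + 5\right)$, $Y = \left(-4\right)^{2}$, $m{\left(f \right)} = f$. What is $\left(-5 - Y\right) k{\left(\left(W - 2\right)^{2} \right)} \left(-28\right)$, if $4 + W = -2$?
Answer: $271656$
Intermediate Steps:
$W = -6$ ($W = -4 - 2 = -6$)
$Y = 16$
$k{\left(U \right)} = 14 + 7 U$ ($k{\left(U \right)} = \left(2 + U\right) \left(2 + 5\right) = \left(2 + U\right) 7 = 14 + 7 U$)
$\left(-5 - Y\right) k{\left(\left(W - 2\right)^{2} \right)} \left(-28\right) = \left(-5 - 16\right) \left(14 + 7 \left(-6 - 2\right)^{2}\right) \left(-28\right) = \left(-5 - 16\right) \left(14 + 7 \left(-8\right)^{2}\right) \left(-28\right) = - 21 \left(14 + 7 \cdot 64\right) \left(-28\right) = - 21 \left(14 + 448\right) \left(-28\right) = \left(-21\right) 462 \left(-28\right) = \left(-9702\right) \left(-28\right) = 271656$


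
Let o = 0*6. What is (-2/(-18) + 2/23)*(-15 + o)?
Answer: -205/69 ≈ -2.9710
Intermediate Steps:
o = 0
(-2/(-18) + 2/23)*(-15 + o) = (-2/(-18) + 2/23)*(-15 + 0) = (-2*(-1/18) + 2*(1/23))*(-15) = (⅑ + 2/23)*(-15) = (41/207)*(-15) = -205/69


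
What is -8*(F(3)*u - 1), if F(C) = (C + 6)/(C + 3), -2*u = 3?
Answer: 26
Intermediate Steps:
u = -3/2 (u = -½*3 = -3/2 ≈ -1.5000)
F(C) = (6 + C)/(3 + C)
-8*(F(3)*u - 1) = -8*(((6 + 3)/(3 + 3))*(-3/2) - 1) = -8*((9/6)*(-3/2) - 1) = -8*(((⅙)*9)*(-3/2) - 1) = -8*((3/2)*(-3/2) - 1) = -8*(-9/4 - 1) = -8*(-13/4) = 26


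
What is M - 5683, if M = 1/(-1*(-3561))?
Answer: -20237162/3561 ≈ -5683.0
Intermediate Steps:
M = 1/3561 ≈ 0.00028082
M - 5683 = 1/3561 - 5683 = -20237162/3561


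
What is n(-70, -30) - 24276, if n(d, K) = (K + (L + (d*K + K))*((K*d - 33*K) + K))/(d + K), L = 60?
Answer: -894537/10 ≈ -89454.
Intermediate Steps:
n(d, K) = (K + (-32*K + K*d)*(60 + K + K*d))/(K + d) (n(d, K) = (K + (60 + (d*K + K))*((K*d - 33*K) + K))/(d + K) = (K + (60 + (K*d + K))*((-33*K + K*d) + K))/(K + d) = (K + (60 + (K + K*d))*(-32*K + K*d))/(K + d) = (K + (60 + K + K*d)*(-32*K + K*d))/(K + d) = (K + (-32*K + K*d)*(60 + K + K*d))/(K + d))
n(-70, -30) - 24276 = -30*(-1919 - 32*(-30) + 60*(-70) - 30*(-70)**2 - 31*(-30)*(-70))/(-30 - 70) - 24276 = -30*(-1919 + 960 - 4200 - 30*4900 - 65100)/(-100) - 24276 = -30*(-1/100)*(-1919 + 960 - 4200 - 147000 - 65100) - 24276 = -30*(-1/100)*(-217259) - 24276 = -651777/10 - 24276 = -894537/10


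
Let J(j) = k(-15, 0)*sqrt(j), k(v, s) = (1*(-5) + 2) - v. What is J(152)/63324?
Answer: 2*sqrt(38)/5277 ≈ 0.0023363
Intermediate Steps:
k(v, s) = -3 - v (k(v, s) = (-5 + 2) - v = -3 - v)
J(j) = 12*sqrt(j) (J(j) = (-3 - 1*(-15))*sqrt(j) = (-3 + 15)*sqrt(j) = 12*sqrt(j))
J(152)/63324 = (12*sqrt(152))/63324 = (12*(2*sqrt(38)))*(1/63324) = (24*sqrt(38))*(1/63324) = 2*sqrt(38)/5277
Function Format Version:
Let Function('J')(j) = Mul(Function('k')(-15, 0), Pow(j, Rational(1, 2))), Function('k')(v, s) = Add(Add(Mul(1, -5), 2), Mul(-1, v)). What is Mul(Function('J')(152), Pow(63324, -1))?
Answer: Mul(Rational(2, 5277), Pow(38, Rational(1, 2))) ≈ 0.0023363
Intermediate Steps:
Function('k')(v, s) = Add(-3, Mul(-1, v)) (Function('k')(v, s) = Add(Add(-5, 2), Mul(-1, v)) = Add(-3, Mul(-1, v)))
Function('J')(j) = Mul(12, Pow(j, Rational(1, 2))) (Function('J')(j) = Mul(Add(-3, Mul(-1, -15)), Pow(j, Rational(1, 2))) = Mul(Add(-3, 15), Pow(j, Rational(1, 2))) = Mul(12, Pow(j, Rational(1, 2))))
Mul(Function('J')(152), Pow(63324, -1)) = Mul(Mul(12, Pow(152, Rational(1, 2))), Pow(63324, -1)) = Mul(Mul(12, Mul(2, Pow(38, Rational(1, 2)))), Rational(1, 63324)) = Mul(Mul(24, Pow(38, Rational(1, 2))), Rational(1, 63324)) = Mul(Rational(2, 5277), Pow(38, Rational(1, 2)))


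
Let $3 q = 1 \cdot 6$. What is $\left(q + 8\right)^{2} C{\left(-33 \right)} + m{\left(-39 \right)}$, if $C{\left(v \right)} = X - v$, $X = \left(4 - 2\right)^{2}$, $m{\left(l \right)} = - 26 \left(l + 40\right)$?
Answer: $3674$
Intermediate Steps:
$q = 2$ ($q = \frac{1 \cdot 6}{3} = \frac{1}{3} \cdot 6 = 2$)
$m{\left(l \right)} = -1040 - 26 l$ ($m{\left(l \right)} = - 26 \left(40 + l\right) = -1040 - 26 l$)
$X = 4$ ($X = 2^{2} = 4$)
$C{\left(v \right)} = 4 - v$
$\left(q + 8\right)^{2} C{\left(-33 \right)} + m{\left(-39 \right)} = \left(2 + 8\right)^{2} \left(4 - -33\right) - 26 = 10^{2} \left(4 + 33\right) + \left(-1040 + 1014\right) = 100 \cdot 37 - 26 = 3700 - 26 = 3674$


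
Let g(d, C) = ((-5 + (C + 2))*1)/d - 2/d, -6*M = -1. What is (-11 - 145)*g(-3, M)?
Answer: -754/3 ≈ -251.33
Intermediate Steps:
M = ⅙ (M = -⅙*(-1) = ⅙ ≈ 0.16667)
g(d, C) = -2/d + (-3 + C)/d (g(d, C) = ((-5 + (2 + C))*1)/d - 2/d = ((-3 + C)*1)/d - 2/d = (-3 + C)/d - 2/d = -2/d + (-3 + C)/d)
(-11 - 145)*g(-3, M) = (-11 - 145)*((-5 + ⅙)/(-3)) = -(-52)*(-29)/6 = -156*29/18 = -754/3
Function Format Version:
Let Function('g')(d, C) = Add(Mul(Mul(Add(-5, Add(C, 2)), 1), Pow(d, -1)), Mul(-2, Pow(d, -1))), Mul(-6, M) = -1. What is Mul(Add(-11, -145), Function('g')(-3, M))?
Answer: Rational(-754, 3) ≈ -251.33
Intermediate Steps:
M = Rational(1, 6) (M = Mul(Rational(-1, 6), -1) = Rational(1, 6) ≈ 0.16667)
Function('g')(d, C) = Add(Mul(-2, Pow(d, -1)), Mul(Pow(d, -1), Add(-3, C))) (Function('g')(d, C) = Add(Mul(Mul(Add(-5, Add(2, C)), 1), Pow(d, -1)), Mul(-2, Pow(d, -1))) = Add(Mul(Mul(Add(-3, C), 1), Pow(d, -1)), Mul(-2, Pow(d, -1))) = Add(Mul(Add(-3, C), Pow(d, -1)), Mul(-2, Pow(d, -1))) = Add(Mul(Pow(d, -1), Add(-3, C)), Mul(-2, Pow(d, -1))) = Add(Mul(-2, Pow(d, -1)), Mul(Pow(d, -1), Add(-3, C))))
Mul(Add(-11, -145), Function('g')(-3, M)) = Mul(Add(-11, -145), Mul(Pow(-3, -1), Add(-5, Rational(1, 6)))) = Mul(-156, Mul(Rational(-1, 3), Rational(-29, 6))) = Mul(-156, Rational(29, 18)) = Rational(-754, 3)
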